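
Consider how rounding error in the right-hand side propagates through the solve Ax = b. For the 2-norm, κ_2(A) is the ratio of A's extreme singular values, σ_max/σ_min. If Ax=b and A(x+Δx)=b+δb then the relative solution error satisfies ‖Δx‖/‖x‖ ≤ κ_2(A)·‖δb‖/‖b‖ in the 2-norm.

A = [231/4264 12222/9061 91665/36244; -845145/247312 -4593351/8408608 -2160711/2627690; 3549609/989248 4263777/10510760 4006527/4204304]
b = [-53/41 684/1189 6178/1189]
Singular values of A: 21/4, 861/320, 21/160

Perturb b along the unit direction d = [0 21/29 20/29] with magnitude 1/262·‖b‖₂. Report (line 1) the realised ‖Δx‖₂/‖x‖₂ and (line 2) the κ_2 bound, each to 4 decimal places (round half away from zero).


0.0051
0.1527

σ_max = 21/4, σ_min = 21/160
κ = σ_max/σ_min = (21/4)/(21/160) = 40.0000
bound on ‖Δx‖/‖x‖: κ·ε = 40.0000·1/262 = 0.1527
solve Ax = b  →  x = [0.8134 -27.1102 13.9302]
‖b‖ = 5.3852, ‖x‖ = 30.4906
with δb = [0.0000 0.0149 0.0142], A·Δx = δb → ‖Δx‖ = 0.1566
dividing the unrounded norms, ‖Δx‖/‖x‖ = 0.0051
tightness: 0.0051 against a bound of 0.1527 (unrounded ratio ≈ 0.0336)


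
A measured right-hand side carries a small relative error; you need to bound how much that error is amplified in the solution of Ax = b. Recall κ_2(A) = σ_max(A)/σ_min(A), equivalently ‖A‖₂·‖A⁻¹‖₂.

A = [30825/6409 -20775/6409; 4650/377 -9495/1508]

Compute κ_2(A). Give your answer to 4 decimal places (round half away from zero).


23.2000

form AᵀA = [42598125/243049 -45329625/486098; -45329625/486098 195032025/3888784] with trace 3033225/13456 and determinant 1265625/13456
char-poly roots: 225 and 5625/13456
κ_2(A) = √(λ_max/λ_min) = √(225 / (5625/13456)) = 23.2000


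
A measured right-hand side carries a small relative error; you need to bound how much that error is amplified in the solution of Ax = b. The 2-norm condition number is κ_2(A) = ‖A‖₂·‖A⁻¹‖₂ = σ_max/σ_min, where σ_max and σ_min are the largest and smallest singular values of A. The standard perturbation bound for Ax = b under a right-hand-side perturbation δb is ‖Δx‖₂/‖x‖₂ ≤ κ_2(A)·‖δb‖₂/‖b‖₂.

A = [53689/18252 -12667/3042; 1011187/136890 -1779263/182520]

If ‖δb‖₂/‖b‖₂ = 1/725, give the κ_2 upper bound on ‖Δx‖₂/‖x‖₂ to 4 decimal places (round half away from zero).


form AᵀA = [28038822829/443523600 -12456822299/147841200; -12456822299/147841200 22150338601/197121600] with trace 12460333549/70963776 and determinant 4931550625/1135420416
char-poly roots: 2809/16 and 1755625/70963776
σ_max=√(2809/16)=(53/4), σ_min=√(1755625/70963776)=(1325/8424) → κ = 84.2400
κ_2(A)·‖δb‖/‖b‖ = 0.1162

0.1162


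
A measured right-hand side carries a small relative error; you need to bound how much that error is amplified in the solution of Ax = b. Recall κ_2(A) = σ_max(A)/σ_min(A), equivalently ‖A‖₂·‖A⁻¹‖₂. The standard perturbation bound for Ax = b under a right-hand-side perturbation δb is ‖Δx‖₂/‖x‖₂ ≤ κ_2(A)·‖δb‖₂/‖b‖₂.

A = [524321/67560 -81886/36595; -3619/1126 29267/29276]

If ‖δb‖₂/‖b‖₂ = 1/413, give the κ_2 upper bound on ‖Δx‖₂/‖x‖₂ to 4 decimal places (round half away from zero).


form AᵀA = [322062290641/4564353600 -3913718837/190181400; -3913718837/190181400 761532569/126787600] with trace 13979098525/182574144 and determinant 937890625/2921186304
solving λ² − 13979098525/182574144·λ + 937890625/2921186304 = 0 gives λ = 1225/16, 765625/182574144
σ_max=√(1225/16)=(35/4), σ_min=√(765625/182574144)=(875/13512) → κ = 135.1200
κ_2(A)·‖δb‖/‖b‖ = 0.3272

0.3272


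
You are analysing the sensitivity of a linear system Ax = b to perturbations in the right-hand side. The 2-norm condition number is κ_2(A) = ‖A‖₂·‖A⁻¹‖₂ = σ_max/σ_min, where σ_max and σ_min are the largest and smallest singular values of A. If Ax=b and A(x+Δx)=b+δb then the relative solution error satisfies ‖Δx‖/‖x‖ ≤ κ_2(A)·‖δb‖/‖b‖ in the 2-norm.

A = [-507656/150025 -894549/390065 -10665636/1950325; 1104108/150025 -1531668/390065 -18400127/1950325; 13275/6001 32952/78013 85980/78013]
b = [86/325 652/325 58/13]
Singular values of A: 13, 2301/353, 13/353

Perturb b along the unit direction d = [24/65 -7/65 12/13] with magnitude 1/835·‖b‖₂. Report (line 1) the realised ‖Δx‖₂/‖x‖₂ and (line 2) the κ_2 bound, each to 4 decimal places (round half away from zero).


0.0015
0.4228

σ_max = 13, σ_min = 13/353
κ = σ_max/σ_min = 13/(13/353) = 353.0000
κ_2(A)·‖δb‖/‖b‖ = 0.4228
solve Ax = b  →  x = [0.3431 -100.2570 41.7831]
2-norm of b is 4.8990; of x, 108.6159
re-solving with b+δb shifts x by Δx of norm 0.1593
dividing the unrounded norms, ‖Δx‖/‖x‖ = 0.0015
realised/bound (from unrounded values) ≈ 0.0035


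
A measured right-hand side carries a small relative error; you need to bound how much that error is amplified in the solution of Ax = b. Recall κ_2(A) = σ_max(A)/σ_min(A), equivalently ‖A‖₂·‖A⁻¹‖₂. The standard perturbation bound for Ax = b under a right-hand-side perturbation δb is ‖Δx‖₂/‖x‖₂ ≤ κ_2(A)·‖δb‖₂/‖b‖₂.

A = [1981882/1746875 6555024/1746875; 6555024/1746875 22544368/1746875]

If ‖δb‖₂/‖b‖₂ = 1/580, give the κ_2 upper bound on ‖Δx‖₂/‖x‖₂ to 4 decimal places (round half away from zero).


AᵀA = [75033913444/4882515625 257232251808/4882515625; 257232251808/4882515625 881946989056/4882515625]; tr = 1531169444/7812025, det = 2458624/7812025
char-poly roots: 196 and 12544/7812025
κ = σ_max/σ_min = 14/(112/2795) = 349.3750
κ_2(A)·‖δb‖/‖b‖ = 0.6024

0.6024


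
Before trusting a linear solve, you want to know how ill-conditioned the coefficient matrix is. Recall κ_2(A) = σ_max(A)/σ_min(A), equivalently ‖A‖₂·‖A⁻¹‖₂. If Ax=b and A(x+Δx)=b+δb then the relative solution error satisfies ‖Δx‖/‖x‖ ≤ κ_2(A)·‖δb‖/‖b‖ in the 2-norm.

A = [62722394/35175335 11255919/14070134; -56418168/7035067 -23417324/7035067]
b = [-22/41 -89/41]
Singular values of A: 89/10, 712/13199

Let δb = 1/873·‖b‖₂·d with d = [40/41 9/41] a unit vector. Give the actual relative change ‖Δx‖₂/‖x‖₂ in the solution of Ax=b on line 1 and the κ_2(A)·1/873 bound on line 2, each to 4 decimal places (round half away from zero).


0.0026
0.1890

σ_max = 89/10, σ_min = 712/13199
κ_2(A) = (89/10) / (712/13199) = 164.9875
perturbation bound = 164.9875·1/873 = 0.1890
solve Ax = b  →  x = [7.3374 -17.0255]
‖b‖₂ = 2.2361 and ‖x‖₂ = 18.5393
δb = ε·‖b‖·d = [0.0025 0.0006]; solving A·Δx = δb gives ‖Δx‖ = 0.0475
dividing the unrounded norms, ‖Δx‖/‖x‖ = 0.0026
so the bound overstates the realised error by a factor of ≈ 73.7901 (computed from the unrounded values)


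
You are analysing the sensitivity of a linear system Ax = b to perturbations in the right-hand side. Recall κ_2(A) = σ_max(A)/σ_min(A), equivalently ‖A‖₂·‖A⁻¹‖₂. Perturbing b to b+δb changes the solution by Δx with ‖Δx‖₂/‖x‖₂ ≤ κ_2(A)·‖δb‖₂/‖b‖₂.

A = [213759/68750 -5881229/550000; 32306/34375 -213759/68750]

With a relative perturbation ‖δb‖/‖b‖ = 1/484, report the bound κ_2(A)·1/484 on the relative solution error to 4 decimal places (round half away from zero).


AᵀA = [79788193/7562500 -2188250883/60500000; -2188250883/60500000 60021121273/484000000]; tr = 20840821/154880, det = 707281/4840000
λ_max, λ_min = (20840821/154880 ± √10858144959070929/599695360000)/2 = 3364/25, 841/774400
κ_2(A) = √(λ_max/λ_min) = √((3364/25) / (841/774400)) = 352.0000
worst-case relative error ≤ 352.0000 × 1/484 = 0.7273

0.7273


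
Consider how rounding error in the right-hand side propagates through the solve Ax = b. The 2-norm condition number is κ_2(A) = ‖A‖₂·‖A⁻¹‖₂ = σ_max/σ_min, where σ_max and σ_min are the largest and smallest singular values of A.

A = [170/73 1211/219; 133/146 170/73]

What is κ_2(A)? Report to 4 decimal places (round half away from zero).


109.5000

M = AᵀA = [133289/21316 239785/15987; 239785/15987 1726621/47961]. tr(M)=8106085/191844, det(M)=28561/191844
solving λ² − 8106085/191844·λ + 28561/191844 = 0 gives λ = 169/4, 169/47961
κ_2(A) = √(λ_max/λ_min) = √((169/4) / (169/47961)) = 109.5000


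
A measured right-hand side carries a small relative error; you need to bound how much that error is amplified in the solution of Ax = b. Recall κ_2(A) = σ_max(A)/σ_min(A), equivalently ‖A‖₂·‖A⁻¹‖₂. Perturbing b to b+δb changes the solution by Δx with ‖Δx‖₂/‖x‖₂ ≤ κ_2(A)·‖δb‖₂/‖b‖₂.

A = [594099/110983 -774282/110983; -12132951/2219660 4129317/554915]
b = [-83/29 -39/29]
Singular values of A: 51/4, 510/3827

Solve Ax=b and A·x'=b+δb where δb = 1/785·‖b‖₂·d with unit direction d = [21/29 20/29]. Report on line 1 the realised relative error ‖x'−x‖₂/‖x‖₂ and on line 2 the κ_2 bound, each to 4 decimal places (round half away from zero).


σ_max = 51/4, σ_min = 510/3827
κ = σ_max/σ_min = (51/4)/(510/3827) = 95.6750
perturbation bound = 95.6750·1/785 = 0.1219
solve Ax = b  →  x = [-18.0565 -13.4443]
‖b‖ = 3.1623, ‖x‖ = 22.5119
δb = ε·‖b‖·d = [0.0029 0.0028]; solving A·Δx = δb gives ‖Δx‖ = 0.0302
relative error = 0.0013
tightness: 0.0013 against a bound of 0.1219 (unrounded ratio ≈ 0.0110)

0.0013
0.1219


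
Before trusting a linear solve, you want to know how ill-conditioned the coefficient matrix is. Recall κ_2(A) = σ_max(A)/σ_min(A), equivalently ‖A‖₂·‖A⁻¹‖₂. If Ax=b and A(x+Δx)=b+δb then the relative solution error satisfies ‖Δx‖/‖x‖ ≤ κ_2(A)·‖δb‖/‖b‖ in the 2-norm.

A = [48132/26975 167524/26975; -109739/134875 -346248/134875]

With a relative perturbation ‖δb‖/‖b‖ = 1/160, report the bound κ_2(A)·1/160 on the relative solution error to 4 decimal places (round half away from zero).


0.6484

AᵀA = [413963809/107640625 1417624488/107640625; 1417624488/107640625 4860916816/107640625]; tr = 8439809/172225, det = 38416/172225
eigenvalues of AᵀA: λ = (tr ± √(tr²−4·det))/2 = 49, 784/172225
σ_max=√49=7, σ_min=√(784/172225)=(28/415) → κ = 103.7500
perturbation bound = 103.7500·1/160 = 0.6484


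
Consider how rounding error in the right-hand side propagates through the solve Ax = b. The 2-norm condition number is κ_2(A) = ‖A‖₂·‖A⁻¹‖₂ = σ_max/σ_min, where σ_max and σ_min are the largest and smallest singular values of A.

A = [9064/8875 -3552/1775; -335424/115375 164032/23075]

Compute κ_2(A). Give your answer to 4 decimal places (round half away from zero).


M = AᵀA = [202229824/21298225 -96738048/4259645; -96738048/4259645 46461952/851929]. tr(M)=8069696/126025, det(M)=262144/126025
char-poly roots: 64 and 4096/126025
σ_max=√64=8, σ_min=√(4096/126025)=(64/355) → κ = 44.3750

44.3750


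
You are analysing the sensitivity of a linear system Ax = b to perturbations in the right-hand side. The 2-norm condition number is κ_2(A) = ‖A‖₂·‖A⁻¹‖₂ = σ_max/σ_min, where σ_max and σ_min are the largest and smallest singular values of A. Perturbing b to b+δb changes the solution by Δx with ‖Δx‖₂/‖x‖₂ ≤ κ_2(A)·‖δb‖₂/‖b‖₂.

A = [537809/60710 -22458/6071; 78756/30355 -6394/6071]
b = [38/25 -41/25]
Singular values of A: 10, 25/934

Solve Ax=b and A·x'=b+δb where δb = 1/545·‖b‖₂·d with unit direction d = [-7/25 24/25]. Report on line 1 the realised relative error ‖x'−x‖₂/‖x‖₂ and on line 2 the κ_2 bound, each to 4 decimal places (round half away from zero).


0.0021
0.6855

from the listed singular values, σ₁ = 10, σ_n = 25/934
condition number: 10 ÷ (25/934) = 373.6000
worst-case relative error ≤ 373.6000 × 1/545 = 0.6855
solve Ax = b  →  x = [-28.6462 -69.0108]
‖b‖ = 2.2361, ‖x‖ = 74.7201
re-solving with b+δb shifts x by Δx of norm 0.1533
relative error = 0.0021
realised/bound (from unrounded values) ≈ 0.0030


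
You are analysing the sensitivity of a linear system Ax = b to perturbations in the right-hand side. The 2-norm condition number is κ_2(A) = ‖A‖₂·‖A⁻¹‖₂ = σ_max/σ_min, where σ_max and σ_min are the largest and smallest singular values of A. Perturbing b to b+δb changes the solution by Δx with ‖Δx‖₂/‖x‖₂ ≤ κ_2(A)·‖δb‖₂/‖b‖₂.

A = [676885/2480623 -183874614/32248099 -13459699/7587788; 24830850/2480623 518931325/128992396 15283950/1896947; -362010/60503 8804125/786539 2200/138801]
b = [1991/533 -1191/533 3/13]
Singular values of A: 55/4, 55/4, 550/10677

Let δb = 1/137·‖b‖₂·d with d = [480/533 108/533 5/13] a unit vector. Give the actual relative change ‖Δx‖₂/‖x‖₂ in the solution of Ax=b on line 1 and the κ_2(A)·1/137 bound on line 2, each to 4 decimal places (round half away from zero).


from the listed singular values, σ₁ = 55/4, σ_n = 550/10677
κ_2(A) = (55/4) / (550/10677) = 266.9250
perturbation bound = 266.9250·1/137 = 1.9484
solve Ax = b  →  x = [-30.9518 -16.5900 46.4596]
‖b‖₂ = 4.3589 and ‖x‖₂ = 58.2386
re-solving with b+δb shifts x by Δx of norm 0.6177
dividing the unrounded norms, ‖Δx‖/‖x‖ = 0.0106
so the bound overstates the realised error by a factor of ≈ 183.7118 (computed from the unrounded values)

0.0106
1.9484


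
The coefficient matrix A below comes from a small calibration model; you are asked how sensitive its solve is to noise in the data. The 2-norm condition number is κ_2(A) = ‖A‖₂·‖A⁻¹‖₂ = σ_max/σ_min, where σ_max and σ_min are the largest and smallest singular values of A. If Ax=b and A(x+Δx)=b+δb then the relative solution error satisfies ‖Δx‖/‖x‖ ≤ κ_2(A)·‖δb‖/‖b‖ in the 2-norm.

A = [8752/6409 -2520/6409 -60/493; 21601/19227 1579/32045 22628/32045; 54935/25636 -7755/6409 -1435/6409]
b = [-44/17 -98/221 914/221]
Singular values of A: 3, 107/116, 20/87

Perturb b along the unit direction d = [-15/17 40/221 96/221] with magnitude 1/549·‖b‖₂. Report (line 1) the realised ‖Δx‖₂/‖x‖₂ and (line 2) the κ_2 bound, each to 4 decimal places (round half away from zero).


σ_max = 3, σ_min = 20/87
κ_2(A) = 3 / (20/87) = 13.0500
bound on ‖Δx‖/‖x‖: κ·ε = 13.0500·1/549 = 0.0238
solve Ax = b  →  x = [-5.2388 -14.3065 8.7054]
‖b‖ = 4.8990, ‖x‖ = 17.5472
with δb = [-0.0079 0.0016 0.0039], A·Δx = δb → ‖Δx‖ = 0.0388
realised ‖Δx‖/‖x‖ = 0.0022
tightness: 0.0022 against a bound of 0.0238 (unrounded ratio ≈ 0.0931)

0.0022
0.0238


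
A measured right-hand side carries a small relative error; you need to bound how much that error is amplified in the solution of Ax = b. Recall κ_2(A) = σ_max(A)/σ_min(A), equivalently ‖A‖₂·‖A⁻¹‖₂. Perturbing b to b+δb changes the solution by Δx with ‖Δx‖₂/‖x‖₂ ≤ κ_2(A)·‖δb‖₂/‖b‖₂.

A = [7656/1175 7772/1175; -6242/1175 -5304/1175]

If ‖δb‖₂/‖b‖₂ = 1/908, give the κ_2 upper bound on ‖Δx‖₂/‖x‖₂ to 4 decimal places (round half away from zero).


M = AᵀA = [3903076/55225 148176/2209; 148176/2209 3541456/55225]. tr(M)=7444532/55225, det(M)=45265984/1380625
solving λ² − 7444532/55225·λ + 45265984/1380625 = 0 gives λ = 3364/25, 13456/55225
κ_2(A) = √(λ_max/λ_min) = √((3364/25) / (13456/55225)) = 23.5000
bound on ‖Δx‖/‖x‖: κ·ε = 23.5000·1/908 = 0.0259

0.0259


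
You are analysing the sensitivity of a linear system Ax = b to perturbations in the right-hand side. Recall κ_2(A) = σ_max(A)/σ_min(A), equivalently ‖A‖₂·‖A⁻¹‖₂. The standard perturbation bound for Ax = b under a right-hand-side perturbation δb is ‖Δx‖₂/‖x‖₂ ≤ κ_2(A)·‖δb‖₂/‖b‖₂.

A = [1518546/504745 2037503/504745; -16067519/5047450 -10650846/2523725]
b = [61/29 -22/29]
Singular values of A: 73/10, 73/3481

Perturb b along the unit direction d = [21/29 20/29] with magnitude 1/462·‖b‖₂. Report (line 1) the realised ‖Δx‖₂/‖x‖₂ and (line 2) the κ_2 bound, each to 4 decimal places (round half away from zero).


0.0048
0.7535

largest singular value 73/10, smallest 73/3481
κ = σ_max/σ_min = (73/10)/(73/3481) = 348.1000
bound on ‖Δx‖/‖x‖: κ·ε = 348.1000·1/462 = 0.7535
solve Ax = b  →  x = [-37.9836 28.8301]
2-norm of b is 2.2361; of x, 47.6857
δb = ε·‖b‖·d = [0.0035 0.0033]; solving A·Δx = δb gives ‖Δx‖ = 0.2308
relative error = 0.0048
so the bound overstates the realised error by a factor of ≈ 155.6776 (computed from the unrounded values)


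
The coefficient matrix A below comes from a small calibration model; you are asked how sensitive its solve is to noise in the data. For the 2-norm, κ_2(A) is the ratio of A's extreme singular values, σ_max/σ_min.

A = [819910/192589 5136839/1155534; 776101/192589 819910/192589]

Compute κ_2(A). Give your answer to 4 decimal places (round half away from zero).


M = AᵀA = [1515559061/44102881 4773925975/132308643; 4773925975/132308643 60152439481/1587703716]. tr(M)=136400197/1887876, det(M)=83521/1887876
solving λ² − 136400197/1887876·λ + 83521/1887876 = 0 gives λ = 289/4, 289/471969
κ = σ_max/σ_min = (17/2)/(17/687) = 343.5000

343.5000


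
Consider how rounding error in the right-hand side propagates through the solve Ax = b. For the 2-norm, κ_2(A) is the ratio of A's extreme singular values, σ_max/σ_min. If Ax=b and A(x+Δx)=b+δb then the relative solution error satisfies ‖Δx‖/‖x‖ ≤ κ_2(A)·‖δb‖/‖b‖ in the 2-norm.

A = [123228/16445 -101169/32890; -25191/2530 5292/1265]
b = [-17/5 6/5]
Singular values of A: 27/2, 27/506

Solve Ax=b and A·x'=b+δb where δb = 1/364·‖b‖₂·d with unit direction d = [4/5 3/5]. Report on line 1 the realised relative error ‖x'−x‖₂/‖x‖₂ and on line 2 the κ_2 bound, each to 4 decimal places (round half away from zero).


0.0050
0.6951

from the listed singular values, σ₁ = 27/2, σ_n = 27/506
condition number: (27/2) ÷ (27/506) = 253.0000
κ_2(A)·‖δb‖/‖b‖ = 0.6951
solve Ax = b  →  x = [-14.6211 -34.5128]
2-norm of b is 3.6056; of x, 37.4821
with δb = [0.0079 0.0059], A·Δx = δb → ‖Δx‖ = 0.1856
dividing the unrounded norms, ‖Δx‖/‖x‖ = 0.0050
tightness: 0.0050 against a bound of 0.6951 (unrounded ratio ≈ 0.0071)


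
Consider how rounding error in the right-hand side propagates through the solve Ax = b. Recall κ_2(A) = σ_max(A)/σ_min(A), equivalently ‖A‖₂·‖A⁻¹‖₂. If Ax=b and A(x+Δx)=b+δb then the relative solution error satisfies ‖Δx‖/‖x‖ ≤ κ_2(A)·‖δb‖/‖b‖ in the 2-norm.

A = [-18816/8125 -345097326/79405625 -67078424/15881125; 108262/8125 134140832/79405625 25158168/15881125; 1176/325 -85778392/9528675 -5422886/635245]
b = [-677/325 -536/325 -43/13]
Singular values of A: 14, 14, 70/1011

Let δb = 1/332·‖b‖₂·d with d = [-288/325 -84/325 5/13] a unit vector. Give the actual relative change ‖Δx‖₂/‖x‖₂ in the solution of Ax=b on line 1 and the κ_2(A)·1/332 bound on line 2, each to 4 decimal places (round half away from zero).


σ_max = 14, σ_min = 70/1011
κ = σ_max/σ_min = 14/(70/1011) = 202.2000
worst-case relative error ≤ 202.2000 × 1/332 = 0.6090
solve Ax = b  →  x = [-0.1486 -9.7765 10.6340]
2-norm of b is 4.2426; of x, 14.4459
Δx = A⁻¹·δb where δb = 1/332·4.2426·d; ‖Δx‖ = 0.1846
relative error = 0.0128
realised/bound (from unrounded values) ≈ 0.0210

0.0128
0.6090


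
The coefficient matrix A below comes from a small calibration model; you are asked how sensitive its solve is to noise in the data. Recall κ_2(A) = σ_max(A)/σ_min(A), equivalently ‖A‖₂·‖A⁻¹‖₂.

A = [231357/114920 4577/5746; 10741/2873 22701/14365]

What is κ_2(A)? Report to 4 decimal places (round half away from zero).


form AᵀA = [823932841/45697600 3432681/456976; 3432681/456976 8944861/2856100] with trace 5722193/270400 and determinant 279841/6760000
char-poly roots: 529/25 and 529/270400
κ = σ_max/σ_min = (23/5)/(23/520) = 104.0000

104.0000


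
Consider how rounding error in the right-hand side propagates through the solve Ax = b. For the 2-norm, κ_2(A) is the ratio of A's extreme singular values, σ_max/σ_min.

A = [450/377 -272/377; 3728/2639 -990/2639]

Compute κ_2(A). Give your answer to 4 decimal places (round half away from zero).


form AᵀA = [28324/8281 -11520/8281; -11520/8281 5476/8281] with trace 200/49 and determinant 16/49
solving λ² − 200/49·λ + 16/49 = 0 gives λ = 4, 4/49
so κ_2 = √(4 / (4/49)) = 7.0000

7.0000


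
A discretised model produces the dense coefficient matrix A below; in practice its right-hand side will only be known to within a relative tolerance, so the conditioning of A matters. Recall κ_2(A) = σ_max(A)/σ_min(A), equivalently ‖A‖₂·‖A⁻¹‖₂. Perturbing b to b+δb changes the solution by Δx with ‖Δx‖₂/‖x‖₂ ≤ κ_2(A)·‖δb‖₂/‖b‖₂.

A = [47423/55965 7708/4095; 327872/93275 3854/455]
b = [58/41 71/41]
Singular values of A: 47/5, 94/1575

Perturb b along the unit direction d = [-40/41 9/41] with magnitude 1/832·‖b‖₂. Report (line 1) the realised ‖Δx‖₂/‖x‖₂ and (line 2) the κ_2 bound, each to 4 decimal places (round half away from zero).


σ_max = 47/5, σ_min = 94/1575
condition number: (47/5) ÷ (94/1575) = 157.5000
bound on ‖Δx‖/‖x‖: κ·ε = 157.5000·1/832 = 0.1893
solve Ax = b  →  x = [15.5483 -6.2480]
‖b‖₂ = 2.2361 and ‖x‖₂ = 16.7567
Δx = A⁻¹·δb where δb = 1/832·2.2361·d; ‖Δx‖ = 0.0450
dividing the unrounded norms, ‖Δx‖/‖x‖ = 0.0027
realised/bound (from unrounded values) ≈ 0.0142

0.0027
0.1893


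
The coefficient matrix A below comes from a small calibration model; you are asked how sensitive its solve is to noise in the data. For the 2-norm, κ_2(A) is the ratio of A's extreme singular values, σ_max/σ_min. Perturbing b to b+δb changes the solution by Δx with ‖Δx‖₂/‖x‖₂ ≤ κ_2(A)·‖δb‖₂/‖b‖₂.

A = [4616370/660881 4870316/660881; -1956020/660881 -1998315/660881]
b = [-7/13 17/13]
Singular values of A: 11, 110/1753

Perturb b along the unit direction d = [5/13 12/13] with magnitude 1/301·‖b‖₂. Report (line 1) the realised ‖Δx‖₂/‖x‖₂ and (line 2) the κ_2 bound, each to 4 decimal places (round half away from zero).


largest singular value 11, smallest 110/1753
κ = σ_max/σ_min = 11/(110/1753) = 175.3000
κ_2(A)·‖δb‖/‖b‖ = 0.5824
solve Ax = b  →  x = [-11.6028 10.9248]
2-norm of b is 1.4142; of x, 15.9366
δb = ε·‖b‖·d = [0.0018 0.0043]; solving A·Δx = δb gives ‖Δx‖ = 0.0749
realised ‖Δx‖/‖x‖ = 0.0047
so the bound overstates the realised error by a factor of ≈ 123.9578 (computed from the unrounded values)

0.0047
0.5824


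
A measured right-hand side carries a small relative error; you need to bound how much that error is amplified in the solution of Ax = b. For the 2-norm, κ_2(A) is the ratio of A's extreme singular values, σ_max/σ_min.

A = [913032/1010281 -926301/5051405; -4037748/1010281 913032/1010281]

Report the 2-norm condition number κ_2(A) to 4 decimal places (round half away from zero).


AᵀA = [10194548688/607178881 -11468594952/3035894405; -11468594952/3035894405 12908220921/15179472025]; tr = 159293241/9030025, det = 63504/9030025
char-poly roots: 441/25 and 144/361201
κ_2(A) = √(λ_max/λ_min) = √((441/25) / (144/361201)) = 210.3500

210.3500


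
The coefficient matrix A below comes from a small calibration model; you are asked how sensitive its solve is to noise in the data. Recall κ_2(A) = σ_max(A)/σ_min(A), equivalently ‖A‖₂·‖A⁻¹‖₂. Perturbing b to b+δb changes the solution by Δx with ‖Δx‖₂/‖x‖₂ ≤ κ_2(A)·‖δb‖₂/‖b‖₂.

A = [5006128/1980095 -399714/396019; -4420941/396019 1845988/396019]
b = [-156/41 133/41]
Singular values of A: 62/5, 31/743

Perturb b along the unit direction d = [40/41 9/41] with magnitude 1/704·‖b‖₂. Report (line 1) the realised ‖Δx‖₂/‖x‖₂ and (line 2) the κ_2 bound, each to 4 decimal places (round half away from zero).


from the listed singular values, σ₁ = 62/5, σ_n = 31/743
condition number: (62/5) ÷ (31/743) = 297.2000
perturbation bound = 297.2000·1/704 = 0.4222
solve Ax = b  →  x = [-27.9529 -66.2481]
‖b‖ = 5.0000, ‖x‖ = 71.9039
δb = ε·‖b‖·d = [0.0069 0.0016]; solving A·Δx = δb gives ‖Δx‖ = 0.1702
relative error = 0.0024
so the bound overstates the realised error by a factor of ≈ 178.3218 (computed from the unrounded values)

0.0024
0.4222


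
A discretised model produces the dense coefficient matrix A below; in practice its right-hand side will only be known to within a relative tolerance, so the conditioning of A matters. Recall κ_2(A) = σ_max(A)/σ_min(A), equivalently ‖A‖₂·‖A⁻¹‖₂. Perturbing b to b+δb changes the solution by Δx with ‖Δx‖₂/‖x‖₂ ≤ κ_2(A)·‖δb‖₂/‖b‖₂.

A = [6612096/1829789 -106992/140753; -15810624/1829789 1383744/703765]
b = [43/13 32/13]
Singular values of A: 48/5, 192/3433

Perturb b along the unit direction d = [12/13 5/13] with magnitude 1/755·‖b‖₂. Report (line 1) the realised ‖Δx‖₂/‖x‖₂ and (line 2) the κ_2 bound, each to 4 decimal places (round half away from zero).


0.0014
0.2274

largest singular value 48/5, smallest 192/3433
κ = σ_max/σ_min = (48/5)/(192/3433) = 171.6500
κ_2(A)·‖δb‖/‖b‖ = 0.2274
solve Ax = b  →  x = [15.5981 69.7993]
2-norm of b is 4.1231; of x, 71.5209
re-solving with b+δb shifts x by Δx of norm 0.0976
relative error = 0.0014
tightness: 0.0014 against a bound of 0.2274 (unrounded ratio ≈ 0.0060)


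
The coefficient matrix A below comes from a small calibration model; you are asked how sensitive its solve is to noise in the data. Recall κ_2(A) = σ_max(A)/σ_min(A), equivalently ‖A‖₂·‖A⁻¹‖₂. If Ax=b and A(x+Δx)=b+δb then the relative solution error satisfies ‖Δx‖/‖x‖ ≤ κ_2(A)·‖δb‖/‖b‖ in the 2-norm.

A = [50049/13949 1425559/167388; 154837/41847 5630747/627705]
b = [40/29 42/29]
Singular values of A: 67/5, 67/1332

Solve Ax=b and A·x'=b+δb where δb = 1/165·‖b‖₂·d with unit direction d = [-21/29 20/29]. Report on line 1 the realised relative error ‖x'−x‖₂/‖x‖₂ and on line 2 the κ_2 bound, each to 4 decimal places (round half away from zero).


largest singular value 67/5, smallest 67/1332
κ_2(A) = (67/5) / (67/1332) = 266.4000
perturbation bound = 266.4000·1/165 = 1.6145
solve Ax = b  →  x = [0.0574 0.1378]
2-norm of b is 2.0000; of x, 0.1493
δb = ε·‖b‖·d = [-0.0088 0.0084]; solving A·Δx = δb gives ‖Δx‖ = 0.2410
realised ‖Δx‖/‖x‖ = 1.6145
realised/bound = 1 exactly: the bound is attained for this b and d

1.6145
1.6145


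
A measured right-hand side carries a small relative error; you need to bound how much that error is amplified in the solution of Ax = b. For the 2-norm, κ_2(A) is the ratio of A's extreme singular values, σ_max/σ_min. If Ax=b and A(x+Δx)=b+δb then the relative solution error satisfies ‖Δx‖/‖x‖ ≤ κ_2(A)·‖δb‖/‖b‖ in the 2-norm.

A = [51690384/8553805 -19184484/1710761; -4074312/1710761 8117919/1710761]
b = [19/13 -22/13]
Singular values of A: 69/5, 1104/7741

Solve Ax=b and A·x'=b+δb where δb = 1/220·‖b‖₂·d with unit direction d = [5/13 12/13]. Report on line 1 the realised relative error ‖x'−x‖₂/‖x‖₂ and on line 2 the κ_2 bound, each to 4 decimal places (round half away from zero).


σ_max = 69/5, σ_min = 1104/7741
κ = σ_max/σ_min = (69/5)/(1104/7741) = 96.7625
worst-case relative error ≤ 96.7625 × 1/220 = 0.4398
solve Ax = b  →  x = [-6.1187 -3.4275]
‖b‖₂ = 2.2361 and ‖x‖₂ = 7.0133
δb = ε·‖b‖·d = [0.0039 0.0094]; solving A·Δx = δb gives ‖Δx‖ = 0.0713
relative error = 0.0102
realised/bound (from unrounded values) ≈ 0.0231

0.0102
0.4398


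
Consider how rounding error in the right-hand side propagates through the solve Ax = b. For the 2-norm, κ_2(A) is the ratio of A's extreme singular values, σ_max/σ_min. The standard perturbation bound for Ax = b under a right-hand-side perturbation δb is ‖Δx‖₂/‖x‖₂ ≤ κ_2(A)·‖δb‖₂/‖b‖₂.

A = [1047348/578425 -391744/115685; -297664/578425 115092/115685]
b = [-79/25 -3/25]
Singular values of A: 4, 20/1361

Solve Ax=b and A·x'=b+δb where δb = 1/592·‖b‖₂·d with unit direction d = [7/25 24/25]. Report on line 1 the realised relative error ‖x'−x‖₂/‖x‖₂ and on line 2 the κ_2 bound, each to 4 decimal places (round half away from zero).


from the listed singular values, σ₁ = 4, σ_n = 20/1361
condition number: 4 ÷ (20/1361) = 272.2000
perturbation bound = 272.2000·1/592 = 0.4598
solve Ax = b  →  x = [-60.3971 -31.3618]
‖b‖ = 3.1623, ‖x‖ = 68.0541
δb = ε·‖b‖·d = [0.0015 0.0051]; solving A·Δx = δb gives ‖Δx‖ = 0.3635
realised ‖Δx‖/‖x‖ = 0.0053
tightness: 0.0053 against a bound of 0.4598 (unrounded ratio ≈ 0.0116)

0.0053
0.4598


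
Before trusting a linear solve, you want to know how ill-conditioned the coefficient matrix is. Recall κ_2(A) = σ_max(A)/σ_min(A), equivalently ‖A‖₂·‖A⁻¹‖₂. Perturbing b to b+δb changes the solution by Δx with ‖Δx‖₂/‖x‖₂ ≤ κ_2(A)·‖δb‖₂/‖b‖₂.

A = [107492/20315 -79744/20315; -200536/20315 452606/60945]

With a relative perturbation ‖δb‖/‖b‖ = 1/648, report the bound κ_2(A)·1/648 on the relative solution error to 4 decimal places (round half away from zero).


0.5532

AᵀA = [35826448/285605 -80608528/856815; -80608528/856815 181373108/2570445]; tr = 100762228/514089, det = 153664/514089
char-poly roots: 196 and 784/514089
κ_2(A) = √(λ_max/λ_min) = √(196 / (784/514089)) = 358.5000
perturbation bound = 358.5000·1/648 = 0.5532


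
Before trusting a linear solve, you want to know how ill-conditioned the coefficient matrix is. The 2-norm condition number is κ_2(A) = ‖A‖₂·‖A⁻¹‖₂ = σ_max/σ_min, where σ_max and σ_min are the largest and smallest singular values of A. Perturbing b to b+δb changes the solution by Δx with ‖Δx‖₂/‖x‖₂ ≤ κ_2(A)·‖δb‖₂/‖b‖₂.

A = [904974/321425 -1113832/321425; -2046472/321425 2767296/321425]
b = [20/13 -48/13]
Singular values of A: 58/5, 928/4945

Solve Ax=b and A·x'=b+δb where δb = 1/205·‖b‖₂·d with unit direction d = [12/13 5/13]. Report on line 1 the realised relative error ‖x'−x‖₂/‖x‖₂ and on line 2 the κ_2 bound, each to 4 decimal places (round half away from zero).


0.3015
0.3015

from the listed singular values, σ₁ = 58/5, σ_n = 928/4945
κ_2(A) = (58/5) / (928/4945) = 61.8125
κ_2(A)·‖δb‖/‖b‖ = 0.3015
solve Ax = b  →  x = [0.2069 -0.2759]
‖b‖ = 4.0000, ‖x‖ = 0.3448
δb = ε·‖b‖·d = [0.0180 0.0075]; solving A·Δx = δb gives ‖Δx‖ = 0.1040
realised ‖Δx‖/‖x‖ = 0.3015
tightness: 0.3015 against a bound of 0.3015; the bound is attained (ratio 1)


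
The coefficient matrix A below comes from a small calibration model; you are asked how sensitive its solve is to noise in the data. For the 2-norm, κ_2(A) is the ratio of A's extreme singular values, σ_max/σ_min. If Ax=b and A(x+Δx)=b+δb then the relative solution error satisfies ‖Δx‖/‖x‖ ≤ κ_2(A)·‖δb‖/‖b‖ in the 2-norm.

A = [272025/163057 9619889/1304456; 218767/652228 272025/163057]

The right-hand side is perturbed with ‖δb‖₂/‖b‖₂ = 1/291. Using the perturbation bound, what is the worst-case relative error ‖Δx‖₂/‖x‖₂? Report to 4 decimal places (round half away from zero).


0.6667

form AᵀA = [732790369/253064464 1627525575/126532232; 1627525575/126532232 57869191441/1012257856] with trace 36169157/602176 and determinant 923521/9634816
solving λ² − 36169157/602176·λ + 923521/9634816 = 0 gives λ = 961/16, 961/602176
σ_max=√(961/16)=(31/4), σ_min=√(961/602176)=(31/776) → κ = 194.0000
perturbation bound = 194.0000·1/291 = 0.6667


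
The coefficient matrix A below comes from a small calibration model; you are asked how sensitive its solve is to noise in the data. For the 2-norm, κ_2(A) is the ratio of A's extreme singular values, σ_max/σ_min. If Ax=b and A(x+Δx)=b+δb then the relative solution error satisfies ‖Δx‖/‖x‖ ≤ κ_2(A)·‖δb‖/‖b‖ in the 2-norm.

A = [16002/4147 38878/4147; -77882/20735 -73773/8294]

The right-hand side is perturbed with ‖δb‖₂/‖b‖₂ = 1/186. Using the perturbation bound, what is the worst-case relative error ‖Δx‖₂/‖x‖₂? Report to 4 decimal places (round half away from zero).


form AᵀA = [1140328/39325 547281/7865; 547281/7865 1050805/6292] with trace 2371649/12100 and determinant 2401/3025
eigenvalues of AᵀA: λ = (tr ± √(tr²−4·det))/2 = 196, 49/12100
κ_2(A) = √(λ_max/λ_min) = √(196 / (49/12100)) = 220.0000
bound on ‖Δx‖/‖x‖: κ·ε = 220.0000·1/186 = 1.1828

1.1828


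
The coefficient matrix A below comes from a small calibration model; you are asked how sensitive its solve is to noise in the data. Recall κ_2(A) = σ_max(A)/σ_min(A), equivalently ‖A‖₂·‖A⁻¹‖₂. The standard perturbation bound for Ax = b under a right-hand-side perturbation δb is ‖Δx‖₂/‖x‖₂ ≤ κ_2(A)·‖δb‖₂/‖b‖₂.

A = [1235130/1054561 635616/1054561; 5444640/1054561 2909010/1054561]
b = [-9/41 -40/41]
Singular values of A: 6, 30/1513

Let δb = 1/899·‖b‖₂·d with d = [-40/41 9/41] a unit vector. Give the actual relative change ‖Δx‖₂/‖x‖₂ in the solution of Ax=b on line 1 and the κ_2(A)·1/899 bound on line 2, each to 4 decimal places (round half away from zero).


0.3366
0.3366

from the listed singular values, σ₁ = 6, σ_n = 30/1513
κ = σ_max/σ_min = 6/(30/1513) = 302.6000
κ_2(A)·‖δb‖/‖b‖ = 0.3366
solve Ax = b  →  x = [-0.1471 -0.0784]
2-norm of b is 1.0000; of x, 0.1667
δb = ε·‖b‖·d = [-0.0011 0.0002]; solving A·Δx = δb gives ‖Δx‖ = 0.0561
relative error = 0.3366
so the bound is sharp here: realised error equals the bound


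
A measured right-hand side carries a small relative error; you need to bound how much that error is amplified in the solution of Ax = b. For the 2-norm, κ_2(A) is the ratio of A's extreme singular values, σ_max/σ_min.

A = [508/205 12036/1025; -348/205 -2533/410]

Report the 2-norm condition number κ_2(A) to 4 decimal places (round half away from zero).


M = AᵀA = [9248/1025 202878/5125; 202878/5125 18045449/102500]. tr(M)=462689/2500, det(M)=334084/15625
char-poly roots: 4624/25 and 289/2500
so κ_2 = √((4624/25) / (289/2500)) = 40.0000

40.0000


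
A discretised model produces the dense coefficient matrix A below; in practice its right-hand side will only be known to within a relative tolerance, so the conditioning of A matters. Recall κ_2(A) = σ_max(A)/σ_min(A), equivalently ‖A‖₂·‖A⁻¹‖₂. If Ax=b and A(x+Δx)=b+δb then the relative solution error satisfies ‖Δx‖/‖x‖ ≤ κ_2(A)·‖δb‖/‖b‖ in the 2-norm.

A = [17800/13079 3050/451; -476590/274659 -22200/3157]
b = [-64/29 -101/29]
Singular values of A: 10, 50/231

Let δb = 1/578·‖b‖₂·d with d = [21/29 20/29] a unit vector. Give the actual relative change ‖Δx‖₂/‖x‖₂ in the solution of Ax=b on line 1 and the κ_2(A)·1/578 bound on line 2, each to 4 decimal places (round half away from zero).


0.0018
0.0799

σ_max = 10, σ_min = 50/231
κ_2(A) = 10 / (50/231) = 46.2000
bound on ‖Δx‖/‖x‖: κ·ε = 46.2000·1/578 = 0.0799
solve Ax = b  →  x = [18.0512 -3.9590]
‖b‖ = 4.1231, ‖x‖ = 18.4803
with δb = [0.0052 0.0049], A·Δx = δb → ‖Δx‖ = 0.0330
dividing the unrounded norms, ‖Δx‖/‖x‖ = 0.0018
tightness: 0.0018 against a bound of 0.0799 (unrounded ratio ≈ 0.0223)


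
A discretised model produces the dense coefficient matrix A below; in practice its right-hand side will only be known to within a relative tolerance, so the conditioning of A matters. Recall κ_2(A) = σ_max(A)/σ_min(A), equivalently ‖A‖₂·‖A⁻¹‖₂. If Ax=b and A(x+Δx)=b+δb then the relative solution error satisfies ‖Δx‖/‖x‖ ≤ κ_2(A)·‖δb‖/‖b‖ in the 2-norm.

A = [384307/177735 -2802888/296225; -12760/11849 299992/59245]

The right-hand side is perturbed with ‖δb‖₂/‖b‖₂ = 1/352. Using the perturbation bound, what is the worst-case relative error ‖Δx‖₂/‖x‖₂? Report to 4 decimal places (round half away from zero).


0.4528

M = AᵀA = [637805641/109307025 -1573543048/60726125; -1573543048/60726125 34969069696/303630625]. tr(M)=196708369/1625625, det(M)=937024/1625625
λ_max, λ_min = (196708369/1625625 ± √38688089436080161/2642656640625)/2 = 121, 7744/1625625
κ_2(A) = √(λ_max/λ_min) = √(121 / (7744/1625625)) = 159.3750
κ_2(A)·‖δb‖/‖b‖ = 0.4528


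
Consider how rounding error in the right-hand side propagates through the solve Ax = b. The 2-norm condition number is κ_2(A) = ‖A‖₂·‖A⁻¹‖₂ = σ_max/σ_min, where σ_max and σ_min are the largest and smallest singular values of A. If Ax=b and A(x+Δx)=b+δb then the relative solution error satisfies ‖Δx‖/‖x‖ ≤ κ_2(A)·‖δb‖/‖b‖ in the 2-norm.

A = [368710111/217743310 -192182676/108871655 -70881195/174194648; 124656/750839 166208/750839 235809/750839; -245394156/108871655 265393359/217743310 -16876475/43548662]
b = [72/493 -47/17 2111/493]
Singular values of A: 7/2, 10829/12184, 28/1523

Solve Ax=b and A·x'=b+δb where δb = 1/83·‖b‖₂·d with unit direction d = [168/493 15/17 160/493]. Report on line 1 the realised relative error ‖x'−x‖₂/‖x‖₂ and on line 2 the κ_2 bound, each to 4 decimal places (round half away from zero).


0.0612
2.2937

largest singular value 7/2, smallest 28/1523
κ_2(A) = (7/2) / (28/1523) = 190.3750
worst-case relative error ≤ 190.3750 × 1/83 = 2.2937
solve Ax = b  →  x = [21.0848 29.5416 -40.7713]
2-norm of b is 5.0990; of x, 54.5855
with δb = [0.0209 0.0542 0.0199], A·Δx = δb → ‖Δx‖ = 3.3416
dividing the unrounded norms, ‖Δx‖/‖x‖ = 0.0612
realised/bound (from unrounded values) ≈ 0.0267


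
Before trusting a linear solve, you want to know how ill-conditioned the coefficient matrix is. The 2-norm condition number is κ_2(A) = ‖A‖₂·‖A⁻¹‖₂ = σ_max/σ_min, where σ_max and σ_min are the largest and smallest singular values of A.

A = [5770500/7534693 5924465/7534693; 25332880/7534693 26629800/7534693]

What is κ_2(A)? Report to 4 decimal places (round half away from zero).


396.0625

M = AᵀA = [401578512400/33772515529 421651786500/33772515529; 421651786500/33772515529 442739758225/33772515529]. tr(M)=1003945625/40157569, det(M)=160000/40157569
solving λ² − 1003945625/40157569·λ + 160000/40157569 = 0 gives λ = 25, 6400/40157569
κ_2(A) = √(λ_max/λ_min) = √(25 / (6400/40157569)) = 396.0625


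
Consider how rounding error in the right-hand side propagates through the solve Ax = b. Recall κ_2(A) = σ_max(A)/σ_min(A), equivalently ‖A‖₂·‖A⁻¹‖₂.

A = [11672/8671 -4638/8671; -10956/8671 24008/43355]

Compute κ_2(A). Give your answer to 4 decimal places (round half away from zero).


57.5000

M = AᵀA = [23440/6877 -48816/34385; -48816/34385 101908/171925]. tr(M)=52916/13225, det(M)=64/13225
solving λ² − 52916/13225·λ + 64/13225 = 0 gives λ = 4, 16/13225
κ = σ_max/σ_min = 2/(4/115) = 57.5000


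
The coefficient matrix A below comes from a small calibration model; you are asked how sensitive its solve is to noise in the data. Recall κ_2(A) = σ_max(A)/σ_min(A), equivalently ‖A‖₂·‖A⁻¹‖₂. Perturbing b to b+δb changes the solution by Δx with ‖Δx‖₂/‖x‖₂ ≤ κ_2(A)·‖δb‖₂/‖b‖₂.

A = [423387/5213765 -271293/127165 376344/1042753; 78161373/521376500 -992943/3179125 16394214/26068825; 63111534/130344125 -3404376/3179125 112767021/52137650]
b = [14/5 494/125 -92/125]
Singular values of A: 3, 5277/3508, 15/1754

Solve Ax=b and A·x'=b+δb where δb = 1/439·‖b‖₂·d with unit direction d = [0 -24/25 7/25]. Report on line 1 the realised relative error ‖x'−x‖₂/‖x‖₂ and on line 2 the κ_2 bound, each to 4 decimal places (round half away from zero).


0.0028
0.7991

largest singular value 3, smallest 15/1754
κ_2(A) = 3 / (15/1754) = 350.8000
perturbation bound = 350.8000·1/439 = 0.7991
solve Ax = b  →  x = [456.2148 -1.3997 -103.1639]
‖b‖₂ = 4.8990 and ‖x‖₂ = 467.7357
Δx = A⁻¹·δb where δb = 1/439·4.8990·d; ‖Δx‖ = 1.3049
relative error = 0.0028
so the bound overstates the realised error by a factor of ≈ 286.4284 (computed from the unrounded values)
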